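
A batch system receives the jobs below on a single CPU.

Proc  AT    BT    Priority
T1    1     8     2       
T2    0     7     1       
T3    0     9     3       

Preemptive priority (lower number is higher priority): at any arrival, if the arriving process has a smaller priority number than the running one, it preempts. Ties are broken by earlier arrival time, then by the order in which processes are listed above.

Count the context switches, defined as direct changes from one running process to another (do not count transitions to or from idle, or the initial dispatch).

2

Schedule: | T2 0-7 | T1 7-15 | T3 15-24 |
Completion: T1=15  T2=7  T3=24
Turnaround (C−A): T1=14  T2=7  T3=24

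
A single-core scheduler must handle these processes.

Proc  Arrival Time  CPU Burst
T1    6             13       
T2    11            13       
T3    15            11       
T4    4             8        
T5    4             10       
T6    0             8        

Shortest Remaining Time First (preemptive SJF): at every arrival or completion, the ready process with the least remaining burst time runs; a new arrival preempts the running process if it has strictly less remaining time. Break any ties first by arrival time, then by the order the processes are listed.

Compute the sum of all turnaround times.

160

Schedule: | T6 0-8 | T4 8-16 | T5 16-26 | T3 26-37 | T1 37-50 | T2 50-63 |
Completion: T1=50  T2=63  T3=37  T4=16  T5=26  T6=8
Turnaround (C−A): T1=44  T2=52  T3=22  T4=12  T5=22  T6=8
Turnaround = completion − arrival: T1=44, T2=52, T3=22, T4=12, T5=22, T6=8
Total turnaround = 44 + 52 + 22 + 12 + 22 + 8 = 160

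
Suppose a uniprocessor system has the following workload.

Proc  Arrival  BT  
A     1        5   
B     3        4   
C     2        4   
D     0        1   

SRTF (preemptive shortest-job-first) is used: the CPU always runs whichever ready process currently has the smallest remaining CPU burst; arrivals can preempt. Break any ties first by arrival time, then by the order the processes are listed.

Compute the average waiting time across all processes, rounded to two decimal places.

Timeline: | D 0-1 | A 1-6 | C 6-10 | B 10-14 |
Completion: A=6  B=14  C=10  D=1
Waiting times: A=0, B=7, C=4, D=0
Average waiting = (0+7+4+0) / 4 = 11/4 = 2.75

2.75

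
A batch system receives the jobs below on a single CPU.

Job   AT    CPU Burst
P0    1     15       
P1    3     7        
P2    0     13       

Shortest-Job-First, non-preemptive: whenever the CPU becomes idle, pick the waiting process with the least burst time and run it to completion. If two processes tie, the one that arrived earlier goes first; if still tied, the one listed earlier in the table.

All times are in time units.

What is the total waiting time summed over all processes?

Gantt: | P2 0-13 | P1 13-20 | P0 20-35 |
Completion: P0=35  P1=20  P2=13
Turnaround (C−A): P0=34  P1=17  P2=13
Waiting = turnaround − burst: P0=19, P1=10, P2=0
Total waiting = 19 + 10 + 0 = 29

29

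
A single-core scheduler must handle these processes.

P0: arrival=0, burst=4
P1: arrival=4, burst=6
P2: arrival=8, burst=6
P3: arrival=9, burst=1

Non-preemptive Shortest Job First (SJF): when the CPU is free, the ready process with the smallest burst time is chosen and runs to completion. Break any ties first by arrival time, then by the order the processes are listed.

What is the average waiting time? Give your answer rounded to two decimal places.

1.00

Timeline: | P0 0-4 | P1 4-10 | P3 10-11 | P2 11-17 |
Completion: P0=4  P1=10  P2=17  P3=11
Waiting times: P0=0, P1=0, P2=3, P3=1
Average waiting = (0+0+3+1) / 4 = 4/4 = 1.00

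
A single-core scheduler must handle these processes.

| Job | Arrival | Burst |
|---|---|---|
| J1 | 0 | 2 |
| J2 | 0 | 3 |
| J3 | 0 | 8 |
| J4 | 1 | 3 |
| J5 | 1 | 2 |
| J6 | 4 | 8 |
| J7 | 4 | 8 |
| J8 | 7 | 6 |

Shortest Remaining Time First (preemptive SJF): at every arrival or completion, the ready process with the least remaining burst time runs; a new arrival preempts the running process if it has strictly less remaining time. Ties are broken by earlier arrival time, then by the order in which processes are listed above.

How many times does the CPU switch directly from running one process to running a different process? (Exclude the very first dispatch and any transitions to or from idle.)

7

Schedule: | J1 0-2 | J5 2-4 | J2 4-7 | J4 7-10 | J8 10-16 | J3 16-24 | J6 24-32 | J7 32-40 |
Completion: J1=2  J2=7  J3=24  J4=10  J5=4  J6=32  J7=40  J8=16
Turnaround (C−A): J1=2  J2=7  J3=24  J4=9  J5=3  J6=28  J7=36  J8=9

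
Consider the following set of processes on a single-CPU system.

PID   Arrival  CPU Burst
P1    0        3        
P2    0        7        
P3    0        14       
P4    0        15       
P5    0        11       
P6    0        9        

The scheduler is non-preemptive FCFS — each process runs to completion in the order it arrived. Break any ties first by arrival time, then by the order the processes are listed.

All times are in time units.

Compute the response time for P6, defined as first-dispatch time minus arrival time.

Schedule: | P1 0-3 | P2 3-10 | P3 10-24 | P4 24-39 | P5 39-50 | P6 50-59 |
Completion: P1=3  P2=10  P3=24  P4=39  P5=50  P6=59
Turnaround (C−A): P1=3  P2=10  P3=24  P4=39  P5=50  P6=59
Response(P6) = first start − arrival = 50 − 0 = 50

50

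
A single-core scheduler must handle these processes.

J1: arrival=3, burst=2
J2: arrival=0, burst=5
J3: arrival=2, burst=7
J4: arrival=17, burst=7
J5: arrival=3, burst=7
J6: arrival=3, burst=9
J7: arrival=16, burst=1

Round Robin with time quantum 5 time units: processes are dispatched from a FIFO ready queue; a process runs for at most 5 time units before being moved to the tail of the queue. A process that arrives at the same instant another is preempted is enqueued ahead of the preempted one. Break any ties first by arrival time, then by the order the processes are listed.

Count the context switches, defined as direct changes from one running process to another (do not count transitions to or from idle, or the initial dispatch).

10

Schedule: | J2 0-5 | J3 5-10 | J1 10-12 | J5 12-17 | J6 17-22 | J3 22-24 | J7 24-25 | J4 25-30 | J5 30-32 | J6 32-36 | J4 36-38 |
Completion: J1=12  J2=5  J3=24  J4=38  J5=32  J6=36  J7=25
Turnaround (C−A): J1=9  J2=5  J3=22  J4=21  J5=29  J6=33  J7=9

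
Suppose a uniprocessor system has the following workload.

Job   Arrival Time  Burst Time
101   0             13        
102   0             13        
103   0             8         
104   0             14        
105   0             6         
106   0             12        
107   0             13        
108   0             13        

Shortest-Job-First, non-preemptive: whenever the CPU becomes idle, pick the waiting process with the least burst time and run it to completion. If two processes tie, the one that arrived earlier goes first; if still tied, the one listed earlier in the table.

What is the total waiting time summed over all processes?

Gantt: | 105 0-6 | 103 6-14 | 106 14-26 | 101 26-39 | 102 39-52 | 107 52-65 | 108 65-78 | 104 78-92 |
Completion: 101=39  102=52  103=14  104=92  105=6  106=26  107=65  108=78
Waiting = turnaround − burst: 101=26, 102=39, 103=6, 104=78, 105=0, 106=14, 107=52, 108=65
Total waiting = 26 + 39 + 6 + 78 + 0 + 14 + 52 + 65 = 280

280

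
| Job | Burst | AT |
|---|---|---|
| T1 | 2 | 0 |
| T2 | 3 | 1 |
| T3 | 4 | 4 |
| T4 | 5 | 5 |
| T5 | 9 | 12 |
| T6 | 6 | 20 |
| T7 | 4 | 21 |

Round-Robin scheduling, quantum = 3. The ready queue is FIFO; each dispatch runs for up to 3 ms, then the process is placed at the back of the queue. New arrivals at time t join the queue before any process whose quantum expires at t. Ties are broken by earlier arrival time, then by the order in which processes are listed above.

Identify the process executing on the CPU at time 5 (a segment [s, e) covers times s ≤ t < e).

Gantt: | T1 0-2 | T2 2-5 | T3 5-8 | T4 8-11 | T3 11-12 | T4 12-14 | T5 14-20 | T6 20-23 | T5 23-26 | T7 26-29 | T6 29-32 | T7 32-33 |
Completion: T1=2  T2=5  T3=12  T4=14  T5=26  T6=32  T7=33

T3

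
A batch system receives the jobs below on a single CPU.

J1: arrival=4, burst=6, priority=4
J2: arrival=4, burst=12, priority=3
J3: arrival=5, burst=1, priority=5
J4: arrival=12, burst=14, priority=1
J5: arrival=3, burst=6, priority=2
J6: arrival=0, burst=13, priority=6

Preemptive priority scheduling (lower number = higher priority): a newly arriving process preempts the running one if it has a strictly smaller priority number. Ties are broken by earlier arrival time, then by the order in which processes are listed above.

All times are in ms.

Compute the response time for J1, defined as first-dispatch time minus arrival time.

31

Timeline: | J6 0-3 | J5 3-9 | J2 9-12 | J4 12-26 | J2 26-35 | J1 35-41 | J3 41-42 | J6 42-52 |
Completion: J1=41  J2=35  J3=42  J4=26  J5=9  J6=52
Turnaround (C−A): J1=37  J2=31  J3=37  J4=14  J5=6  J6=52
Response(J1) = first start − arrival = 35 − 4 = 31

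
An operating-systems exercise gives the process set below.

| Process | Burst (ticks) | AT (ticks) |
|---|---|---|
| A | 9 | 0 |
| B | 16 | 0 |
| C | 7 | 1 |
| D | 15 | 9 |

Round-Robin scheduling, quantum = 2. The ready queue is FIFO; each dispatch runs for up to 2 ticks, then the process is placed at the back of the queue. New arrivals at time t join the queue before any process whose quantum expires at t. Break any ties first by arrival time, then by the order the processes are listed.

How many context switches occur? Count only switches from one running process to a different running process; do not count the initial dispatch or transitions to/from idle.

23

Schedule: | A 0-2 | B 2-4 | C 4-6 | A 6-8 | B 8-10 | C 10-12 | A 12-14 | D 14-16 | B 16-18 | C 18-20 | A 20-22 | D 22-24 | B 24-26 | C 26-27 | A 27-28 | D 28-30 | B 30-32 | D 32-34 | B 34-36 | D 36-38 | B 38-40 | D 40-42 | B 42-44 | D 44-47 |
Completion: A=28  B=44  C=27  D=47
Turnaround (C−A): A=28  B=44  C=26  D=38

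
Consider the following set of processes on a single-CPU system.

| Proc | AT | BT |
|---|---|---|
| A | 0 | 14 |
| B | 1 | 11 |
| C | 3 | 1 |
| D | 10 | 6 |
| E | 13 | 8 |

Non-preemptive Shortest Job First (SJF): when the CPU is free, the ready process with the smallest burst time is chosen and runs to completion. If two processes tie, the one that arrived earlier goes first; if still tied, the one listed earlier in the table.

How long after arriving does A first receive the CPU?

0

Schedule: | A 0-14 | C 14-15 | D 15-21 | E 21-29 | B 29-40 |
Completion: A=14  B=40  C=15  D=21  E=29
Response(A) = first start − arrival = 0 − 0 = 0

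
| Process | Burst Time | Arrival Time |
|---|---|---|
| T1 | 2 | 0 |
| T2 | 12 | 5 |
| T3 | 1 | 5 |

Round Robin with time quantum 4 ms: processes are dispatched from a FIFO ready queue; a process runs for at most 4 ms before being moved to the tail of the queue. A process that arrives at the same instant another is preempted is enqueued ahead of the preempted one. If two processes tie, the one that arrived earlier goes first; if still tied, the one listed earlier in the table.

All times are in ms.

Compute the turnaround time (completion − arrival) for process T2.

Schedule: | T1 0-2 | idle 2-5 | T2 5-9 | T3 9-10 | T2 10-18 |
Completion: T1=2  T2=18  T3=10
Turnaround(T2) = completion − arrival = 18 − 5 = 13

13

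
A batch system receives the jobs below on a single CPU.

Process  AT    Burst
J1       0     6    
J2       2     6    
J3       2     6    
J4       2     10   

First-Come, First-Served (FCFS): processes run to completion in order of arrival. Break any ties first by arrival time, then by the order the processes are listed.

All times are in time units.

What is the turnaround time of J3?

16

Gantt: | J1 0-6 | J2 6-12 | J3 12-18 | J4 18-28 |
Completion: J1=6  J2=12  J3=18  J4=28
Turnaround (C−A): J1=6  J2=10  J3=16  J4=26
Turnaround(J3) = completion − arrival = 18 − 2 = 16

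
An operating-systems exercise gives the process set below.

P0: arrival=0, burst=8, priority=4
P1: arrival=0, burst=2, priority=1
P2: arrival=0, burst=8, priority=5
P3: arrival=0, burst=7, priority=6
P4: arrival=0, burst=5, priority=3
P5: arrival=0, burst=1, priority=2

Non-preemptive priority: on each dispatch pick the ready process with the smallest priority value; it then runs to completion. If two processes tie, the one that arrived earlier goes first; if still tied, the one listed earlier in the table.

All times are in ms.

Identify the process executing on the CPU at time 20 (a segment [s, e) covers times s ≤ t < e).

Timeline: | P1 0-2 | P5 2-3 | P4 3-8 | P0 8-16 | P2 16-24 | P3 24-31 |
Completion: P0=16  P1=2  P2=24  P3=31  P4=8  P5=3

P2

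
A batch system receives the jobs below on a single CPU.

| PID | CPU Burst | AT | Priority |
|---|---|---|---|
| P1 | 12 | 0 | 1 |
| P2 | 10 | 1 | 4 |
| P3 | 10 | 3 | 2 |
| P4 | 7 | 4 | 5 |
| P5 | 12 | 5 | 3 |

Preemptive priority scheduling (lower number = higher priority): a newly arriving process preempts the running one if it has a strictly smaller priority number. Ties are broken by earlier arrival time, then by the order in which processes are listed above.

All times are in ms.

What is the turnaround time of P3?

Gantt: | P1 0-12 | P3 12-22 | P5 22-34 | P2 34-44 | P4 44-51 |
Completion: P1=12  P2=44  P3=22  P4=51  P5=34
Turnaround (C−A): P1=12  P2=43  P3=19  P4=47  P5=29
Turnaround(P3) = completion − arrival = 22 − 3 = 19

19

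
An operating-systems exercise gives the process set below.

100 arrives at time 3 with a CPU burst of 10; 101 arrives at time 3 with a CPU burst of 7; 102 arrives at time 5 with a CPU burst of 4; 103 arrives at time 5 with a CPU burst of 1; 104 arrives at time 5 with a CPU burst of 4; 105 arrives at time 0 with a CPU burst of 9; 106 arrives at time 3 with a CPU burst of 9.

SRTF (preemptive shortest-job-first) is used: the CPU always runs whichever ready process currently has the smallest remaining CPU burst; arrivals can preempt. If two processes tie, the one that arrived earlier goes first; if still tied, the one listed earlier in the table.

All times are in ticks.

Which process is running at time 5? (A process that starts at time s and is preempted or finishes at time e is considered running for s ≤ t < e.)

Gantt: | 105 0-5 | 103 5-6 | 105 6-10 | 102 10-14 | 104 14-18 | 101 18-25 | 106 25-34 | 100 34-44 |
Completion: 100=44  101=25  102=14  103=6  104=18  105=10  106=34
Turnaround (C−A): 100=41  101=22  102=9  103=1  104=13  105=10  106=31

103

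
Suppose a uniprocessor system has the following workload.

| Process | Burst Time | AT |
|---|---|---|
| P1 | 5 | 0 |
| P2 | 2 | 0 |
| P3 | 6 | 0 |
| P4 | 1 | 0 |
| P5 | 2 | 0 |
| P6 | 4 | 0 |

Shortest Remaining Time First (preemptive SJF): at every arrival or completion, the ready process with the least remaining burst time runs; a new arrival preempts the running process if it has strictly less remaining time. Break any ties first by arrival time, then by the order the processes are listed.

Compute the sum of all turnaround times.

52

Gantt: | P4 0-1 | P2 1-3 | P5 3-5 | P6 5-9 | P1 9-14 | P3 14-20 |
Completion: P1=14  P2=3  P3=20  P4=1  P5=5  P6=9
Turnaround (C−A): P1=14  P2=3  P3=20  P4=1  P5=5  P6=9
Turnaround = completion − arrival: P1=14, P2=3, P3=20, P4=1, P5=5, P6=9
Total turnaround = 14 + 3 + 20 + 1 + 5 + 9 = 52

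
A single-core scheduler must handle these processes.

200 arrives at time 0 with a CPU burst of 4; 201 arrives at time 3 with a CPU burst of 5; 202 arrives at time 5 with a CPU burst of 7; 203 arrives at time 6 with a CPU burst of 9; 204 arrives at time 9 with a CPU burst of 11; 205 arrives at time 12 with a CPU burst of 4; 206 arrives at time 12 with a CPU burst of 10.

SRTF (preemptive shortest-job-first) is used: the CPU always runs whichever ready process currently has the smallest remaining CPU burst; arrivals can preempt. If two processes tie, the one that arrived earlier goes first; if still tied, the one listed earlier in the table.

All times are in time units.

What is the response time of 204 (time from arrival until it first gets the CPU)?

30

Schedule: | 200 0-4 | 201 4-9 | 202 9-16 | 205 16-20 | 203 20-29 | 206 29-39 | 204 39-50 |
Completion: 200=4  201=9  202=16  203=29  204=50  205=20  206=39
Response(204) = first start − arrival = 39 − 9 = 30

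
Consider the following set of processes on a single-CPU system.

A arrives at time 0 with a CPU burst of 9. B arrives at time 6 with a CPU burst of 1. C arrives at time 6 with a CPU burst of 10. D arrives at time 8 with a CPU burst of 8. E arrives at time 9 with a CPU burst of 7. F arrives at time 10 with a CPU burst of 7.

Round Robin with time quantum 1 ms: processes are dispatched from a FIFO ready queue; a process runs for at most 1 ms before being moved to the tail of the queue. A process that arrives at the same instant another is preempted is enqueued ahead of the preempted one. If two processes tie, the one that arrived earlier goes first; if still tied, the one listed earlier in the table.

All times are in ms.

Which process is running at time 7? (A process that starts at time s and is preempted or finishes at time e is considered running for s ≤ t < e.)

Schedule: | A 0-6 | B 6-7 | C 7-8 | A 8-9 | D 9-10 | C 10-11 | E 11-12 | A 12-13 | F 13-14 | D 14-15 | C 15-16 | E 16-17 | A 17-18 | F 18-19 | D 19-20 | C 20-21 | E 21-22 | F 22-23 | D 23-24 | C 24-25 | E 25-26 | F 26-27 | D 27-28 | C 28-29 | E 29-30 | F 30-31 | D 31-32 | C 32-33 | E 33-34 | F 34-35 | D 35-36 | C 36-37 | E 37-38 | F 38-39 | D 39-40 | C 40-42 |
Completion: A=18  B=7  C=42  D=40  E=38  F=39

C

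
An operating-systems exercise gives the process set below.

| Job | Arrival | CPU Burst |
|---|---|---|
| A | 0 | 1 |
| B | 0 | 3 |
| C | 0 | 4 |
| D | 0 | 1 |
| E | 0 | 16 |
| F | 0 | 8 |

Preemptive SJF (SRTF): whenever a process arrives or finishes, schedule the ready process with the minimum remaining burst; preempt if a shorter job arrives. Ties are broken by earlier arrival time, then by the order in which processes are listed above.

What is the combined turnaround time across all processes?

Timeline: | A 0-1 | D 1-2 | B 2-5 | C 5-9 | F 9-17 | E 17-33 |
Completion: A=1  B=5  C=9  D=2  E=33  F=17
Turnaround (C−A): A=1  B=5  C=9  D=2  E=33  F=17
Turnaround = completion − arrival: A=1, B=5, C=9, D=2, E=33, F=17
Total turnaround = 1 + 5 + 9 + 2 + 33 + 17 = 67

67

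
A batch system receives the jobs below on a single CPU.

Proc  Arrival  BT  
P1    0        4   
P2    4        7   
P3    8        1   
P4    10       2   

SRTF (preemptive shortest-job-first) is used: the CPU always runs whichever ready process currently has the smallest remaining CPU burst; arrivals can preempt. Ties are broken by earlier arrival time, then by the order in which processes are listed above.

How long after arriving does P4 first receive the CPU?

Schedule: | P1 0-4 | P2 4-8 | P3 8-9 | P2 9-12 | P4 12-14 |
Completion: P1=4  P2=12  P3=9  P4=14
Turnaround (C−A): P1=4  P2=8  P3=1  P4=4
Response(P4) = first start − arrival = 12 − 10 = 2

2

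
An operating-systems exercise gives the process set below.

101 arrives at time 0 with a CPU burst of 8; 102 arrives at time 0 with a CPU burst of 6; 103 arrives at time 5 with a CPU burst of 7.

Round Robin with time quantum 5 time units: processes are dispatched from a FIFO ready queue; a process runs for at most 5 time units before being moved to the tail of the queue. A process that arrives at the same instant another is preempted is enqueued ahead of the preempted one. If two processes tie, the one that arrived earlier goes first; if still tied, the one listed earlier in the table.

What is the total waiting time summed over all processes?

32

Gantt: | 101 0-5 | 102 5-10 | 103 10-15 | 101 15-18 | 102 18-19 | 103 19-21 |
Completion: 101=18  102=19  103=21
Turnaround (C−A): 101=18  102=19  103=16
Waiting = turnaround − burst: 101=10, 102=13, 103=9
Total waiting = 10 + 13 + 9 = 32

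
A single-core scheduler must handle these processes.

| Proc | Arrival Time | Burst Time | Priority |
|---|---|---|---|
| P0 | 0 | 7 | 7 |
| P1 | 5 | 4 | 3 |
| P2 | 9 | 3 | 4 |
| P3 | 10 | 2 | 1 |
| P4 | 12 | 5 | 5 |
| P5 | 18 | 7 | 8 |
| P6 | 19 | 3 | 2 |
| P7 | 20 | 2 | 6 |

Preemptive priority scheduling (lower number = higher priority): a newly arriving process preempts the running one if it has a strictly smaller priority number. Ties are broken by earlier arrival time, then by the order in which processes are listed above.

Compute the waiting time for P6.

Timeline: | P0 0-5 | P1 5-9 | P2 9-10 | P3 10-12 | P2 12-14 | P4 14-19 | P6 19-22 | P7 22-24 | P0 24-26 | P5 26-33 |
Completion: P0=26  P1=9  P2=14  P3=12  P4=19  P5=33  P6=22  P7=24
Waiting(P6) = turnaround − burst = 3 − 3 = 0

0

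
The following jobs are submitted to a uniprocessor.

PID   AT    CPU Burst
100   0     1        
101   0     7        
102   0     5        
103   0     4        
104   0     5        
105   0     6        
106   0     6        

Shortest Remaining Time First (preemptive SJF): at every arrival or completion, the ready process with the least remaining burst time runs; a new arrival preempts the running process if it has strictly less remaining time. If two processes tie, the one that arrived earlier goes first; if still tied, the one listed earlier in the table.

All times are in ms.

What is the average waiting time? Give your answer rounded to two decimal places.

Gantt: | 100 0-1 | 103 1-5 | 102 5-10 | 104 10-15 | 105 15-21 | 106 21-27 | 101 27-34 |
Completion: 100=1  101=34  102=10  103=5  104=15  105=21  106=27
Waiting times: 100=0, 101=27, 102=5, 103=1, 104=10, 105=15, 106=21
Average waiting = (0+27+5+1+10+15+21) / 7 = 79/7 = 11.29

11.29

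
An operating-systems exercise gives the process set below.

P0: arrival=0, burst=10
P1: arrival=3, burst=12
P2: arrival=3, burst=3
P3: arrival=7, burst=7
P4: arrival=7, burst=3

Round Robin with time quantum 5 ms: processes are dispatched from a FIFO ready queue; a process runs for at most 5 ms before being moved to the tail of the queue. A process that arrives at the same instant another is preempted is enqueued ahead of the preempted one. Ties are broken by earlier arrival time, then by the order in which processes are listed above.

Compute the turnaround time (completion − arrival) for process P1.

Timeline: | P0 0-5 | P1 5-10 | P2 10-13 | P0 13-18 | P3 18-23 | P4 23-26 | P1 26-31 | P3 31-33 | P1 33-35 |
Completion: P0=18  P1=35  P2=13  P3=33  P4=26
Turnaround (C−A): P0=18  P1=32  P2=10  P3=26  P4=19
Turnaround(P1) = completion − arrival = 35 − 3 = 32

32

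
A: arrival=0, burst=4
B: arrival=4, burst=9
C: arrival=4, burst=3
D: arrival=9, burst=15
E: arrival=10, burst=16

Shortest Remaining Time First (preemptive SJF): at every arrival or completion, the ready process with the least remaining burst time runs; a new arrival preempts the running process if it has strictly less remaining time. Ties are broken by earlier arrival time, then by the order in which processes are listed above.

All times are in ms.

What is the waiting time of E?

Gantt: | A 0-4 | C 4-7 | B 7-16 | D 16-31 | E 31-47 |
Completion: A=4  B=16  C=7  D=31  E=47
Turnaround (C−A): A=4  B=12  C=3  D=22  E=37
Waiting(E) = turnaround − burst = 37 − 16 = 21

21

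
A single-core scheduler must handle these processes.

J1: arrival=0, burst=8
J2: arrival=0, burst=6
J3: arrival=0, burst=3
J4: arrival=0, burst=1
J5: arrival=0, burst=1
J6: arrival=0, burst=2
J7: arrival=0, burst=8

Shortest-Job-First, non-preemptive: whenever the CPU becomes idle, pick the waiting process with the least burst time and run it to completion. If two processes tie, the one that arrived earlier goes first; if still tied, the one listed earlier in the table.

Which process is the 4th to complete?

Timeline: | J4 0-1 | J5 1-2 | J6 2-4 | J3 4-7 | J2 7-13 | J1 13-21 | J7 21-29 |
Completion: J1=21  J2=13  J3=7  J4=1  J5=2  J6=4  J7=29
Turnaround (C−A): J1=21  J2=13  J3=7  J4=1  J5=2  J6=4  J7=29
Finish order: J4 → J5 → J6 → J3 → J2 → J1 → J7

J3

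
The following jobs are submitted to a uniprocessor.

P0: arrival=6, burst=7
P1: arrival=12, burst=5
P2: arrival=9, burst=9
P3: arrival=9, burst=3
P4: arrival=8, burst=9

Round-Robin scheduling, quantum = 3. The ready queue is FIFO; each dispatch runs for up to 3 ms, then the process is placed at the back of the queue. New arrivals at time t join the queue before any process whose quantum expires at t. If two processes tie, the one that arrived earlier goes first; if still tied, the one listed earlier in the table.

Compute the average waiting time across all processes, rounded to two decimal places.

Timeline: | idle 0-6 | P0 6-9 | P4 9-12 | P2 12-15 | P3 15-18 | P0 18-21 | P1 21-24 | P4 24-27 | P2 27-30 | P0 30-31 | P1 31-33 | P4 33-36 | P2 36-39 |
Completion: P0=31  P1=33  P2=39  P3=18  P4=36
Waiting times: P0=18, P1=16, P2=21, P3=6, P4=19
Average waiting = (18+16+21+6+19) / 5 = 80/5 = 16.00

16.00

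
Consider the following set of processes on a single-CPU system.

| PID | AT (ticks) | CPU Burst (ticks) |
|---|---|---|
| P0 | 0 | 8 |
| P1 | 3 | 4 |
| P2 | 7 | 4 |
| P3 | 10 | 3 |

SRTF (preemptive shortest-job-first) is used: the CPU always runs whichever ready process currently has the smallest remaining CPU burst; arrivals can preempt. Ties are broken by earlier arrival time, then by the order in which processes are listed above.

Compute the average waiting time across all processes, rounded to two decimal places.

3.00

Timeline: | P0 0-3 | P1 3-7 | P2 7-11 | P3 11-14 | P0 14-19 |
Completion: P0=19  P1=7  P2=11  P3=14
Turnaround (C−A): P0=19  P1=4  P2=4  P3=4
Waiting times: P0=11, P1=0, P2=0, P3=1
Average waiting = (11+0+0+1) / 4 = 12/4 = 3.00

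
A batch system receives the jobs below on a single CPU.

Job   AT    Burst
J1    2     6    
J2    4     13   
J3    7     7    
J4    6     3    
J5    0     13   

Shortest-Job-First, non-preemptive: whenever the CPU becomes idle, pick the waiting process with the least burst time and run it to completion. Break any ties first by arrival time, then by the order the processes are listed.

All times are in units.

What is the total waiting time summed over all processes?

61

Gantt: | J5 0-13 | J4 13-16 | J1 16-22 | J3 22-29 | J2 29-42 |
Completion: J1=22  J2=42  J3=29  J4=16  J5=13
Waiting = turnaround − burst: J1=14, J2=25, J3=15, J4=7, J5=0
Total waiting = 14 + 25 + 15 + 7 + 0 = 61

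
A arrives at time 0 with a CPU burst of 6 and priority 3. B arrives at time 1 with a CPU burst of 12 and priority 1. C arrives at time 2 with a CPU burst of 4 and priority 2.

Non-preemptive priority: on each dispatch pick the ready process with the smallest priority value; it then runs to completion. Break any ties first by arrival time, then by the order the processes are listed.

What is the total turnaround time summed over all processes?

Timeline: | A 0-6 | B 6-18 | C 18-22 |
Completion: A=6  B=18  C=22
Turnaround (C−A): A=6  B=17  C=20
Turnaround = completion − arrival: A=6, B=17, C=20
Total turnaround = 6 + 17 + 20 = 43

43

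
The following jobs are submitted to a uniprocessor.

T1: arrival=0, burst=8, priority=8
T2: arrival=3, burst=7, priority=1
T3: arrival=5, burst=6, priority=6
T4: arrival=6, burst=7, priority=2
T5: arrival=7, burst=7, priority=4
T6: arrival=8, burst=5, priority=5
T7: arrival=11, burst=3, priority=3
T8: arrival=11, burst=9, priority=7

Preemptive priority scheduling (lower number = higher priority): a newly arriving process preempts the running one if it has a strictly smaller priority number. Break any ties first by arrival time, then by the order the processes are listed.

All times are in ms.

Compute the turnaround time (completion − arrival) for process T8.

36

Timeline: | T1 0-3 | T2 3-10 | T4 10-17 | T7 17-20 | T5 20-27 | T6 27-32 | T3 32-38 | T8 38-47 | T1 47-52 |
Completion: T1=52  T2=10  T3=38  T4=17  T5=27  T6=32  T7=20  T8=47
Turnaround (C−A): T1=52  T2=7  T3=33  T4=11  T5=20  T6=24  T7=9  T8=36
Turnaround(T8) = completion − arrival = 47 − 11 = 36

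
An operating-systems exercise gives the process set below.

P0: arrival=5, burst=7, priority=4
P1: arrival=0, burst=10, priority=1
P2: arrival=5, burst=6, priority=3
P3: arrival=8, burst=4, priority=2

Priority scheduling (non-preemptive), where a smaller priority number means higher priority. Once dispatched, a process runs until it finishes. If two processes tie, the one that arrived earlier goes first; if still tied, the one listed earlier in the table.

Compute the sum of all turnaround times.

Timeline: | P1 0-10 | P3 10-14 | P2 14-20 | P0 20-27 |
Completion: P0=27  P1=10  P2=20  P3=14
Turnaround (C−A): P0=22  P1=10  P2=15  P3=6
Turnaround = completion − arrival: P0=22, P1=10, P2=15, P3=6
Total turnaround = 22 + 10 + 15 + 6 = 53

53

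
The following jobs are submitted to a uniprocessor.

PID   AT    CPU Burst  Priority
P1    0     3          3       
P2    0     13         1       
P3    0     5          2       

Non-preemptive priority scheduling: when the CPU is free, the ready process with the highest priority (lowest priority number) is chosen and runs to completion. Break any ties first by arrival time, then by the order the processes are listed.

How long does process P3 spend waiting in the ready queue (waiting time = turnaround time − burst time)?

Gantt: | P2 0-13 | P3 13-18 | P1 18-21 |
Completion: P1=21  P2=13  P3=18
Turnaround (C−A): P1=21  P2=13  P3=18
Waiting(P3) = turnaround − burst = 18 − 5 = 13

13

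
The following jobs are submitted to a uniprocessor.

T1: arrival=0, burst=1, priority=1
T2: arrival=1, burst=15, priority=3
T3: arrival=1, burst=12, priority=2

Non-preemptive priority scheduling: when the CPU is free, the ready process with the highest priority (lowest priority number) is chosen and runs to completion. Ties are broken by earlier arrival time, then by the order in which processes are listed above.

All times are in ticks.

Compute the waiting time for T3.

0

Timeline: | T1 0-1 | T3 1-13 | T2 13-28 |
Completion: T1=1  T2=28  T3=13
Waiting(T3) = turnaround − burst = 12 − 12 = 0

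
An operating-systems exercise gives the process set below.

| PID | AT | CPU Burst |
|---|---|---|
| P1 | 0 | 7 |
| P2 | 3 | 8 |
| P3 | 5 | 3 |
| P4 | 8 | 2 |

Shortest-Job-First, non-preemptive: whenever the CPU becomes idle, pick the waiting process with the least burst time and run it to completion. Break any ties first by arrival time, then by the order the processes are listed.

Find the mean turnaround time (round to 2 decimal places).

Timeline: | P1 0-7 | P3 7-10 | P4 10-12 | P2 12-20 |
Completion: P1=7  P2=20  P3=10  P4=12
Turnaround times: P1=7, P2=17, P3=5, P4=4
Average turnaround = (7+17+5+4) / 4 = 33/4 = 8.25

8.25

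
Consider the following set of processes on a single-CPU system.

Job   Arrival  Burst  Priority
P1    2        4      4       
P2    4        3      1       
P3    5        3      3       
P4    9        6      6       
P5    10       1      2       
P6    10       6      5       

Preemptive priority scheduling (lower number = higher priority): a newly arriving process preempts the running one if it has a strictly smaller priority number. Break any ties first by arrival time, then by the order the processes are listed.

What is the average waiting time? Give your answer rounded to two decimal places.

3.67

Gantt: | idle 0-2 | P1 2-4 | P2 4-7 | P3 7-10 | P5 10-11 | P1 11-13 | P6 13-19 | P4 19-25 |
Completion: P1=13  P2=7  P3=10  P4=25  P5=11  P6=19
Turnaround (C−A): P1=11  P2=3  P3=5  P4=16  P5=1  P6=9
Waiting times: P1=7, P2=0, P3=2, P4=10, P5=0, P6=3
Average waiting = (7+0+2+10+0+3) / 6 = 22/6 = 3.67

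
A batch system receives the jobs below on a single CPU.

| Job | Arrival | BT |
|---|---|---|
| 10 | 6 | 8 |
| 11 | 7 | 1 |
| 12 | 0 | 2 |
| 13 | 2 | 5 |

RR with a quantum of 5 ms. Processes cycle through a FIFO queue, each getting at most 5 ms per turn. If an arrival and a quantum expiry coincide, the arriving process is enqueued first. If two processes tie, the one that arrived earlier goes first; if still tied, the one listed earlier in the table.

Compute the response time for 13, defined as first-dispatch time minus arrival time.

0

Gantt: | 12 0-2 | 13 2-7 | 10 7-12 | 11 12-13 | 10 13-16 |
Completion: 10=16  11=13  12=2  13=7
Turnaround (C−A): 10=10  11=6  12=2  13=5
Response(13) = first start − arrival = 2 − 2 = 0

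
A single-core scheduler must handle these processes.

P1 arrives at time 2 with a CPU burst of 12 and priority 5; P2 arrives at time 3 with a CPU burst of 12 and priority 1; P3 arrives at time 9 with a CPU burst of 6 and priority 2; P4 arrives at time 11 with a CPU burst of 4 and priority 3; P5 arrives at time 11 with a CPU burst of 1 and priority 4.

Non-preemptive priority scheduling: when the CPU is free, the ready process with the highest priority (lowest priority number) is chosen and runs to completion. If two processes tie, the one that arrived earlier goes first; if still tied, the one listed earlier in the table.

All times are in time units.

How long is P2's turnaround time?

Timeline: | idle 0-2 | P1 2-14 | P2 14-26 | P3 26-32 | P4 32-36 | P5 36-37 |
Completion: P1=14  P2=26  P3=32  P4=36  P5=37
Turnaround (C−A): P1=12  P2=23  P3=23  P4=25  P5=26
Turnaround(P2) = completion − arrival = 26 − 3 = 23

23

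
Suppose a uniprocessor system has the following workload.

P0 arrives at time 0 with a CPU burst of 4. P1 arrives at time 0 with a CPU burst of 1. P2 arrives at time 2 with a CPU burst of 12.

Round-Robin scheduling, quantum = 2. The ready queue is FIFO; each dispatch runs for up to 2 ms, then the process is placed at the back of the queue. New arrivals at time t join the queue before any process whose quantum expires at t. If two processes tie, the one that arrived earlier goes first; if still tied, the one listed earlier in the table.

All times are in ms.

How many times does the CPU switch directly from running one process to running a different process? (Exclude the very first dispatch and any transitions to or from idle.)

Schedule: | P0 0-2 | P1 2-3 | P2 3-5 | P0 5-7 | P2 7-17 |
Completion: P0=7  P1=3  P2=17
Turnaround (C−A): P0=7  P1=3  P2=15

4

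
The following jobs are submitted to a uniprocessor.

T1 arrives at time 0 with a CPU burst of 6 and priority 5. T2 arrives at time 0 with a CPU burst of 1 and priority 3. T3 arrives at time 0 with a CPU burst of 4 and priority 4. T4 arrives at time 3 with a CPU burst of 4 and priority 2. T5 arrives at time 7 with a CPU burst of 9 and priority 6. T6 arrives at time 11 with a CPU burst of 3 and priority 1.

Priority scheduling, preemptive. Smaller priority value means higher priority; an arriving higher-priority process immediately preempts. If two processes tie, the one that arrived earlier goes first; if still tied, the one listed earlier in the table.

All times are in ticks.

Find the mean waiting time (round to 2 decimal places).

Timeline: | T2 0-1 | T3 1-3 | T4 3-7 | T3 7-9 | T1 9-11 | T6 11-14 | T1 14-18 | T5 18-27 |
Completion: T1=18  T2=1  T3=9  T4=7  T5=27  T6=14
Turnaround (C−A): T1=18  T2=1  T3=9  T4=4  T5=20  T6=3
Waiting times: T1=12, T2=0, T3=5, T4=0, T5=11, T6=0
Average waiting = (12+0+5+0+11+0) / 6 = 28/6 = 4.67

4.67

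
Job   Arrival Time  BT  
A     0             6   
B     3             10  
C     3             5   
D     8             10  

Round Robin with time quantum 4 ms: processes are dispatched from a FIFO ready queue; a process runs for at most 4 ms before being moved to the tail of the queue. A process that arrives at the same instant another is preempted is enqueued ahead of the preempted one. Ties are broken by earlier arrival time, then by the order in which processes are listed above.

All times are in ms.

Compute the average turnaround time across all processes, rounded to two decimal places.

20.75

Timeline: | A 0-4 | B 4-8 | C 8-12 | A 12-14 | D 14-18 | B 18-22 | C 22-23 | D 23-27 | B 27-29 | D 29-31 |
Completion: A=14  B=29  C=23  D=31
Turnaround (C−A): A=14  B=26  C=20  D=23
Turnaround times: A=14, B=26, C=20, D=23
Average turnaround = (14+26+20+23) / 4 = 83/4 = 20.75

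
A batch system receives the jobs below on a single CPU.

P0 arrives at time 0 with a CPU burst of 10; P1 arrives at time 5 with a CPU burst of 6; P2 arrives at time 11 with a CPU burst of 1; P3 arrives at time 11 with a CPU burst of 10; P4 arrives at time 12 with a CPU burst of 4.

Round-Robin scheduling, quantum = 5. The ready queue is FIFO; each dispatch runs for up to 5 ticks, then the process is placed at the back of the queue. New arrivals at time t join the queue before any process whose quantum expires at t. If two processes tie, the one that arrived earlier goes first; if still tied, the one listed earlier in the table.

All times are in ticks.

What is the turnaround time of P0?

Schedule: | P0 0-5 | P1 5-10 | P0 10-15 | P1 15-16 | P2 16-17 | P3 17-22 | P4 22-26 | P3 26-31 |
Completion: P0=15  P1=16  P2=17  P3=31  P4=26
Turnaround (C−A): P0=15  P1=11  P2=6  P3=20  P4=14
Turnaround(P0) = completion − arrival = 15 − 0 = 15

15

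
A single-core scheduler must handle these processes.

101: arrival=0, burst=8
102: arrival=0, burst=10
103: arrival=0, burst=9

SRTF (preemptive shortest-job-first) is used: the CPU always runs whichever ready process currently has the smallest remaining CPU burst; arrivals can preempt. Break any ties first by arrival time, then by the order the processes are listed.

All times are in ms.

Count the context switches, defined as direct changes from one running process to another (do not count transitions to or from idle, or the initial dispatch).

2

Schedule: | 101 0-8 | 103 8-17 | 102 17-27 |
Completion: 101=8  102=27  103=17
Turnaround (C−A): 101=8  102=27  103=17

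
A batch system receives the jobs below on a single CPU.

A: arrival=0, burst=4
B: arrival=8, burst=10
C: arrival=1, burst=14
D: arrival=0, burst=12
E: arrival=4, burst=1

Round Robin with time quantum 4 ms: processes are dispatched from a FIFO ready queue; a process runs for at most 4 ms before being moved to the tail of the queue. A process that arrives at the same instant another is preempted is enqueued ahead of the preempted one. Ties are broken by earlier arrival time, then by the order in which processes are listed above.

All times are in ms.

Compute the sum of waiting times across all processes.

Schedule: | A 0-4 | D 4-8 | C 8-12 | E 12-13 | B 13-17 | D 17-21 | C 21-25 | B 25-29 | D 29-33 | C 33-37 | B 37-39 | C 39-41 |
Completion: A=4  B=39  C=41  D=33  E=13
Turnaround (C−A): A=4  B=31  C=40  D=33  E=9
Waiting = turnaround − burst: A=0, B=21, C=26, D=21, E=8
Total waiting = 0 + 21 + 26 + 21 + 8 = 76

76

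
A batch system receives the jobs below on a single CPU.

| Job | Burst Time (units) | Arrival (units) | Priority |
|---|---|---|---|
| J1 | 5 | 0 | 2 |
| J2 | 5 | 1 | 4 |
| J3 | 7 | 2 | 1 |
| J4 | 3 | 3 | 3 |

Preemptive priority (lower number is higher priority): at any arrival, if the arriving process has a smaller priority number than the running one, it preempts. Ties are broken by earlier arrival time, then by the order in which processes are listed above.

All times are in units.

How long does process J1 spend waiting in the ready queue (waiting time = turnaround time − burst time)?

Gantt: | J1 0-2 | J3 2-9 | J1 9-12 | J4 12-15 | J2 15-20 |
Completion: J1=12  J2=20  J3=9  J4=15
Waiting(J1) = turnaround − burst = 12 − 5 = 7

7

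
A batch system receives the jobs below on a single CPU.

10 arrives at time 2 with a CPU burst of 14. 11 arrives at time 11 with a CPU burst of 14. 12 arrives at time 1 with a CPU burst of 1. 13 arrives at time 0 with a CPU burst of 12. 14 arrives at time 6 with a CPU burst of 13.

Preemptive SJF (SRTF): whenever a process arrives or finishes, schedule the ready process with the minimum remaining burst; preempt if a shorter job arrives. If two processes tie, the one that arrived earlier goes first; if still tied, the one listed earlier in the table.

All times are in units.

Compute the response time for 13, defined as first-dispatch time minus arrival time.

Schedule: | 13 0-1 | 12 1-2 | 13 2-13 | 14 13-26 | 10 26-40 | 11 40-54 |
Completion: 10=40  11=54  12=2  13=13  14=26
Turnaround (C−A): 10=38  11=43  12=1  13=13  14=20
Response(13) = first start − arrival = 0 − 0 = 0

0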